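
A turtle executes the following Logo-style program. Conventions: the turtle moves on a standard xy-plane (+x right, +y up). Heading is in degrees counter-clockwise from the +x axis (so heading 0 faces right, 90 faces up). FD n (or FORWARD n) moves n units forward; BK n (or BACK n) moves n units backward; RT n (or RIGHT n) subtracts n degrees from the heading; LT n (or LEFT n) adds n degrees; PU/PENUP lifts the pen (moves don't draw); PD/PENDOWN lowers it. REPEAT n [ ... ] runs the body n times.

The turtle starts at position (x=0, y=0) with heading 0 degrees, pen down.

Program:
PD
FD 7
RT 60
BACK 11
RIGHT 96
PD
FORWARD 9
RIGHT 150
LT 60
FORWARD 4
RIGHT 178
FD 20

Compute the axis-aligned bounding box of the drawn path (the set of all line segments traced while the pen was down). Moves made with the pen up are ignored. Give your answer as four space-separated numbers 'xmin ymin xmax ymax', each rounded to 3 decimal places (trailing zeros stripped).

Executing turtle program step by step:
Start: pos=(0,0), heading=0, pen down
PD: pen down
FD 7: (0,0) -> (7,0) [heading=0, draw]
RT 60: heading 0 -> 300
BK 11: (7,0) -> (1.5,9.526) [heading=300, draw]
RT 96: heading 300 -> 204
PD: pen down
FD 9: (1.5,9.526) -> (-6.722,5.866) [heading=204, draw]
RT 150: heading 204 -> 54
LT 60: heading 54 -> 114
FD 4: (-6.722,5.866) -> (-8.349,9.52) [heading=114, draw]
RT 178: heading 114 -> 296
FD 20: (-8.349,9.52) -> (0.419,-8.456) [heading=296, draw]
Final: pos=(0.419,-8.456), heading=296, 5 segment(s) drawn

Segment endpoints: x in {-8.349, -6.722, 0, 0.419, 1.5, 7}, y in {-8.456, 0, 5.866, 9.52, 9.526}
xmin=-8.349, ymin=-8.456, xmax=7, ymax=9.526

Answer: -8.349 -8.456 7 9.526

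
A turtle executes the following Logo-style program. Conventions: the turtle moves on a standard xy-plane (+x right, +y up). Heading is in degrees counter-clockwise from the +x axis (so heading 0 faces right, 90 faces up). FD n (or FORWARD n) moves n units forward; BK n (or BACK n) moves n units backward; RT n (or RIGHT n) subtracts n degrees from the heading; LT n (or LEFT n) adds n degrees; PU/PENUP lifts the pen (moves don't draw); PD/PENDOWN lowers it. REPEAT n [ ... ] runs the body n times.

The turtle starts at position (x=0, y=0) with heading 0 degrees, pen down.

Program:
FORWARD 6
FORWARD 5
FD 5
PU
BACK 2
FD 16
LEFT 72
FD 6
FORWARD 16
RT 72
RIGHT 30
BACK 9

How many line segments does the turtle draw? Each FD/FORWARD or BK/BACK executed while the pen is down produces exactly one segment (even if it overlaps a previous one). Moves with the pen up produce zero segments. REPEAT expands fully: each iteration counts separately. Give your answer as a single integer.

Answer: 3

Derivation:
Executing turtle program step by step:
Start: pos=(0,0), heading=0, pen down
FD 6: (0,0) -> (6,0) [heading=0, draw]
FD 5: (6,0) -> (11,0) [heading=0, draw]
FD 5: (11,0) -> (16,0) [heading=0, draw]
PU: pen up
BK 2: (16,0) -> (14,0) [heading=0, move]
FD 16: (14,0) -> (30,0) [heading=0, move]
LT 72: heading 0 -> 72
FD 6: (30,0) -> (31.854,5.706) [heading=72, move]
FD 16: (31.854,5.706) -> (36.798,20.923) [heading=72, move]
RT 72: heading 72 -> 0
RT 30: heading 0 -> 330
BK 9: (36.798,20.923) -> (29.004,25.423) [heading=330, move]
Final: pos=(29.004,25.423), heading=330, 3 segment(s) drawn
Segments drawn: 3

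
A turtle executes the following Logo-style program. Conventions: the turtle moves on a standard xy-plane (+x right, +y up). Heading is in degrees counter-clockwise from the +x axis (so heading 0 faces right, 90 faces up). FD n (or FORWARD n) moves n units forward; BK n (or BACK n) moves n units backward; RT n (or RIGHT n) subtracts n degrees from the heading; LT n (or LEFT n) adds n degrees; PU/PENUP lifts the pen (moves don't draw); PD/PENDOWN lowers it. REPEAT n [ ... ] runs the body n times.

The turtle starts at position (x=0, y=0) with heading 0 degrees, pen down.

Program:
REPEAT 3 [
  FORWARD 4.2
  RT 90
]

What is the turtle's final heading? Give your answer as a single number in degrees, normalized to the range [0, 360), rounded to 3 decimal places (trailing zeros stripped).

Answer: 90

Derivation:
Executing turtle program step by step:
Start: pos=(0,0), heading=0, pen down
REPEAT 3 [
  -- iteration 1/3 --
  FD 4.2: (0,0) -> (4.2,0) [heading=0, draw]
  RT 90: heading 0 -> 270
  -- iteration 2/3 --
  FD 4.2: (4.2,0) -> (4.2,-4.2) [heading=270, draw]
  RT 90: heading 270 -> 180
  -- iteration 3/3 --
  FD 4.2: (4.2,-4.2) -> (0,-4.2) [heading=180, draw]
  RT 90: heading 180 -> 90
]
Final: pos=(0,-4.2), heading=90, 3 segment(s) drawn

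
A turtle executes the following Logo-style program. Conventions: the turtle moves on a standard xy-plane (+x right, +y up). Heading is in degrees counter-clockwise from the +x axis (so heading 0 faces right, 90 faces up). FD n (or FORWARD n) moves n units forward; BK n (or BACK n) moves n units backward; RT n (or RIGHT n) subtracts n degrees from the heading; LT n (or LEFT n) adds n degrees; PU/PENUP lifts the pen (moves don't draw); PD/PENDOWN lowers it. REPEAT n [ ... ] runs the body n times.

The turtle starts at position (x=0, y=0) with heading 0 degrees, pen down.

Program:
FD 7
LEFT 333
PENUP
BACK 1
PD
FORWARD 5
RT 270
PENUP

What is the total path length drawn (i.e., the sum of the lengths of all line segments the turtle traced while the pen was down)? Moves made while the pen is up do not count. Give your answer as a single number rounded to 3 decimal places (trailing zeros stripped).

Executing turtle program step by step:
Start: pos=(0,0), heading=0, pen down
FD 7: (0,0) -> (7,0) [heading=0, draw]
LT 333: heading 0 -> 333
PU: pen up
BK 1: (7,0) -> (6.109,0.454) [heading=333, move]
PD: pen down
FD 5: (6.109,0.454) -> (10.564,-1.816) [heading=333, draw]
RT 270: heading 333 -> 63
PU: pen up
Final: pos=(10.564,-1.816), heading=63, 2 segment(s) drawn

Segment lengths:
  seg 1: (0,0) -> (7,0), length = 7
  seg 2: (6.109,0.454) -> (10.564,-1.816), length = 5
Total = 12

Answer: 12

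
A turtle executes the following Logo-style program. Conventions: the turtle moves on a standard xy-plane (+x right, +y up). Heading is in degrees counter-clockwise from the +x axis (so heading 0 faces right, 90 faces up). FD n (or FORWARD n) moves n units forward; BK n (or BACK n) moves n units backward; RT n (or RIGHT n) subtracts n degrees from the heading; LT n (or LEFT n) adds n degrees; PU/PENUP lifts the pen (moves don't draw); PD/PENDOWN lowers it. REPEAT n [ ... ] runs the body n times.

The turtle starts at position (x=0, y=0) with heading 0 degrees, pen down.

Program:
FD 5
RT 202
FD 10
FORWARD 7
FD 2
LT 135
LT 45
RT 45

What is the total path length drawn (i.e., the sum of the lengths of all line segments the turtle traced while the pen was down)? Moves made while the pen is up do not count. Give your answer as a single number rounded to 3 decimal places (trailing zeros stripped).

Answer: 24

Derivation:
Executing turtle program step by step:
Start: pos=(0,0), heading=0, pen down
FD 5: (0,0) -> (5,0) [heading=0, draw]
RT 202: heading 0 -> 158
FD 10: (5,0) -> (-4.272,3.746) [heading=158, draw]
FD 7: (-4.272,3.746) -> (-10.762,6.368) [heading=158, draw]
FD 2: (-10.762,6.368) -> (-12.616,7.118) [heading=158, draw]
LT 135: heading 158 -> 293
LT 45: heading 293 -> 338
RT 45: heading 338 -> 293
Final: pos=(-12.616,7.118), heading=293, 4 segment(s) drawn

Segment lengths:
  seg 1: (0,0) -> (5,0), length = 5
  seg 2: (5,0) -> (-4.272,3.746), length = 10
  seg 3: (-4.272,3.746) -> (-10.762,6.368), length = 7
  seg 4: (-10.762,6.368) -> (-12.616,7.118), length = 2
Total = 24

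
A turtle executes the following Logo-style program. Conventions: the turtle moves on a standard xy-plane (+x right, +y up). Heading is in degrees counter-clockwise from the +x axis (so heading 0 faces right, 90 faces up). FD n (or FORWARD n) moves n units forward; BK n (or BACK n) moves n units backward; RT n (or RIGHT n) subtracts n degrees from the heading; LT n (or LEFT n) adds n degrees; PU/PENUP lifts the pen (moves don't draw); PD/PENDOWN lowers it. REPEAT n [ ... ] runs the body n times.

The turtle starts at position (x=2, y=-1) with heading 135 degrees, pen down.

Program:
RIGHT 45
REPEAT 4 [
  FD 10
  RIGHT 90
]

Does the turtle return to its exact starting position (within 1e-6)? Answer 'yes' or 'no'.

Answer: yes

Derivation:
Executing turtle program step by step:
Start: pos=(2,-1), heading=135, pen down
RT 45: heading 135 -> 90
REPEAT 4 [
  -- iteration 1/4 --
  FD 10: (2,-1) -> (2,9) [heading=90, draw]
  RT 90: heading 90 -> 0
  -- iteration 2/4 --
  FD 10: (2,9) -> (12,9) [heading=0, draw]
  RT 90: heading 0 -> 270
  -- iteration 3/4 --
  FD 10: (12,9) -> (12,-1) [heading=270, draw]
  RT 90: heading 270 -> 180
  -- iteration 4/4 --
  FD 10: (12,-1) -> (2,-1) [heading=180, draw]
  RT 90: heading 180 -> 90
]
Final: pos=(2,-1), heading=90, 4 segment(s) drawn

Start position: (2, -1)
Final position: (2, -1)
Distance = 0; < 1e-6 -> CLOSED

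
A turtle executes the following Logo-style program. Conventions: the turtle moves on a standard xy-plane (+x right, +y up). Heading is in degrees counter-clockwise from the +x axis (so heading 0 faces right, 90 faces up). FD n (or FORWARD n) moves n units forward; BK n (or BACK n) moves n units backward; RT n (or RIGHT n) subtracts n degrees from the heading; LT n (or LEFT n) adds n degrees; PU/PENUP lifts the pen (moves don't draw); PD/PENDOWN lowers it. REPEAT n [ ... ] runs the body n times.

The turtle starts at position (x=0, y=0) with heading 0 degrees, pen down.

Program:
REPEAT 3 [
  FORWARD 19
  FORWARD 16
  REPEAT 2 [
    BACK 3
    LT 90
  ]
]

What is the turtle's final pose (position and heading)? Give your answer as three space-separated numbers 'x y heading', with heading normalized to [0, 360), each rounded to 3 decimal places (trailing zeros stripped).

Answer: 32 -3 180

Derivation:
Executing turtle program step by step:
Start: pos=(0,0), heading=0, pen down
REPEAT 3 [
  -- iteration 1/3 --
  FD 19: (0,0) -> (19,0) [heading=0, draw]
  FD 16: (19,0) -> (35,0) [heading=0, draw]
  REPEAT 2 [
    -- iteration 1/2 --
    BK 3: (35,0) -> (32,0) [heading=0, draw]
    LT 90: heading 0 -> 90
    -- iteration 2/2 --
    BK 3: (32,0) -> (32,-3) [heading=90, draw]
    LT 90: heading 90 -> 180
  ]
  -- iteration 2/3 --
  FD 19: (32,-3) -> (13,-3) [heading=180, draw]
  FD 16: (13,-3) -> (-3,-3) [heading=180, draw]
  REPEAT 2 [
    -- iteration 1/2 --
    BK 3: (-3,-3) -> (0,-3) [heading=180, draw]
    LT 90: heading 180 -> 270
    -- iteration 2/2 --
    BK 3: (0,-3) -> (0,0) [heading=270, draw]
    LT 90: heading 270 -> 0
  ]
  -- iteration 3/3 --
  FD 19: (0,0) -> (19,0) [heading=0, draw]
  FD 16: (19,0) -> (35,0) [heading=0, draw]
  REPEAT 2 [
    -- iteration 1/2 --
    BK 3: (35,0) -> (32,0) [heading=0, draw]
    LT 90: heading 0 -> 90
    -- iteration 2/2 --
    BK 3: (32,0) -> (32,-3) [heading=90, draw]
    LT 90: heading 90 -> 180
  ]
]
Final: pos=(32,-3), heading=180, 12 segment(s) drawn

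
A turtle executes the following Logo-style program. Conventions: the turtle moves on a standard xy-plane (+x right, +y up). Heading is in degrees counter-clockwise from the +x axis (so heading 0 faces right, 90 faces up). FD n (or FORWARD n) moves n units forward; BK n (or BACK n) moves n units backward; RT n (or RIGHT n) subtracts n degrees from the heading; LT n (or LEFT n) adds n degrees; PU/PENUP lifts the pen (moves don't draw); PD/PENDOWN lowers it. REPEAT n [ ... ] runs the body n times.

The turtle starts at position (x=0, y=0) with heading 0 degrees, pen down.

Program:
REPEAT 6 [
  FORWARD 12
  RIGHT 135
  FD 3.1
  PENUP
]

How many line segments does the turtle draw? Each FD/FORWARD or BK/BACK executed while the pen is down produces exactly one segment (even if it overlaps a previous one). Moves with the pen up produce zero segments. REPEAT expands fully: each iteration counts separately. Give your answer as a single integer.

Answer: 2

Derivation:
Executing turtle program step by step:
Start: pos=(0,0), heading=0, pen down
REPEAT 6 [
  -- iteration 1/6 --
  FD 12: (0,0) -> (12,0) [heading=0, draw]
  RT 135: heading 0 -> 225
  FD 3.1: (12,0) -> (9.808,-2.192) [heading=225, draw]
  PU: pen up
  -- iteration 2/6 --
  FD 12: (9.808,-2.192) -> (1.323,-10.677) [heading=225, move]
  RT 135: heading 225 -> 90
  FD 3.1: (1.323,-10.677) -> (1.323,-7.577) [heading=90, move]
  PU: pen up
  -- iteration 3/6 --
  FD 12: (1.323,-7.577) -> (1.323,4.423) [heading=90, move]
  RT 135: heading 90 -> 315
  FD 3.1: (1.323,4.423) -> (3.515,2.231) [heading=315, move]
  PU: pen up
  -- iteration 4/6 --
  FD 12: (3.515,2.231) -> (12,-6.255) [heading=315, move]
  RT 135: heading 315 -> 180
  FD 3.1: (12,-6.255) -> (8.9,-6.255) [heading=180, move]
  PU: pen up
  -- iteration 5/6 --
  FD 12: (8.9,-6.255) -> (-3.1,-6.255) [heading=180, move]
  RT 135: heading 180 -> 45
  FD 3.1: (-3.1,-6.255) -> (-0.908,-4.063) [heading=45, move]
  PU: pen up
  -- iteration 6/6 --
  FD 12: (-0.908,-4.063) -> (7.577,4.423) [heading=45, move]
  RT 135: heading 45 -> 270
  FD 3.1: (7.577,4.423) -> (7.577,1.323) [heading=270, move]
  PU: pen up
]
Final: pos=(7.577,1.323), heading=270, 2 segment(s) drawn
Segments drawn: 2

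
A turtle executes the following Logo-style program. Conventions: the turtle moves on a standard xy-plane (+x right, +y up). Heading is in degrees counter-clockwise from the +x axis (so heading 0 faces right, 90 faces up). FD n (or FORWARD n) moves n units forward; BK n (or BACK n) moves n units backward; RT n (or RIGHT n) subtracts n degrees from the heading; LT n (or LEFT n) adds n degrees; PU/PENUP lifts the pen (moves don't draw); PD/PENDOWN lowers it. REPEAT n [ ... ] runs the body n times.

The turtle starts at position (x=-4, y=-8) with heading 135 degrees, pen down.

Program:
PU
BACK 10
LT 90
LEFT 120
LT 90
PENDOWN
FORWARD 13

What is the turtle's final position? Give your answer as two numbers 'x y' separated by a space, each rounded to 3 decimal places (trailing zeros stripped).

Answer: 6.436 -2.514

Derivation:
Executing turtle program step by step:
Start: pos=(-4,-8), heading=135, pen down
PU: pen up
BK 10: (-4,-8) -> (3.071,-15.071) [heading=135, move]
LT 90: heading 135 -> 225
LT 120: heading 225 -> 345
LT 90: heading 345 -> 75
PD: pen down
FD 13: (3.071,-15.071) -> (6.436,-2.514) [heading=75, draw]
Final: pos=(6.436,-2.514), heading=75, 1 segment(s) drawn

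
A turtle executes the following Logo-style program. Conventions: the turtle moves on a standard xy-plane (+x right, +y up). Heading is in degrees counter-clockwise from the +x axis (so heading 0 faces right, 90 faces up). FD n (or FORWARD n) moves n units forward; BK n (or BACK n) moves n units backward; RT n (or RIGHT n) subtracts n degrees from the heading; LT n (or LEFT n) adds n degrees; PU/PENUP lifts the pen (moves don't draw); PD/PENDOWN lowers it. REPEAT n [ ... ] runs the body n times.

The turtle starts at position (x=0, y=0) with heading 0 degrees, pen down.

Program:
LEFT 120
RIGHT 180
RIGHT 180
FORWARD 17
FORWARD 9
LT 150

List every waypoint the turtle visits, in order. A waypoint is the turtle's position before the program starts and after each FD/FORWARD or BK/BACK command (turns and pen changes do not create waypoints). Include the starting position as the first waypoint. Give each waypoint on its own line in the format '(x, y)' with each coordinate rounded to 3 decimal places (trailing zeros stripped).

Executing turtle program step by step:
Start: pos=(0,0), heading=0, pen down
LT 120: heading 0 -> 120
RT 180: heading 120 -> 300
RT 180: heading 300 -> 120
FD 17: (0,0) -> (-8.5,14.722) [heading=120, draw]
FD 9: (-8.5,14.722) -> (-13,22.517) [heading=120, draw]
LT 150: heading 120 -> 270
Final: pos=(-13,22.517), heading=270, 2 segment(s) drawn
Waypoints (3 total):
(0, 0)
(-8.5, 14.722)
(-13, 22.517)

Answer: (0, 0)
(-8.5, 14.722)
(-13, 22.517)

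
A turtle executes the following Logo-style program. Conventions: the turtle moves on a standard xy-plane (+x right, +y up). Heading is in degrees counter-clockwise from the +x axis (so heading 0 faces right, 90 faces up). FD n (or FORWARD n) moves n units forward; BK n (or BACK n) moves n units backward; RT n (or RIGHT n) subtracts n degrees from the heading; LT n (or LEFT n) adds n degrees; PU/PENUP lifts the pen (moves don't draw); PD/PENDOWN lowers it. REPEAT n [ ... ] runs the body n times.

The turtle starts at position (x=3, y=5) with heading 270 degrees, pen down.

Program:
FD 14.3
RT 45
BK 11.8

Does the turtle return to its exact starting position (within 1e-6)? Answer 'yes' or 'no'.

Answer: no

Derivation:
Executing turtle program step by step:
Start: pos=(3,5), heading=270, pen down
FD 14.3: (3,5) -> (3,-9.3) [heading=270, draw]
RT 45: heading 270 -> 225
BK 11.8: (3,-9.3) -> (11.344,-0.956) [heading=225, draw]
Final: pos=(11.344,-0.956), heading=225, 2 segment(s) drawn

Start position: (3, 5)
Final position: (11.344, -0.956)
Distance = 10.252; >= 1e-6 -> NOT closed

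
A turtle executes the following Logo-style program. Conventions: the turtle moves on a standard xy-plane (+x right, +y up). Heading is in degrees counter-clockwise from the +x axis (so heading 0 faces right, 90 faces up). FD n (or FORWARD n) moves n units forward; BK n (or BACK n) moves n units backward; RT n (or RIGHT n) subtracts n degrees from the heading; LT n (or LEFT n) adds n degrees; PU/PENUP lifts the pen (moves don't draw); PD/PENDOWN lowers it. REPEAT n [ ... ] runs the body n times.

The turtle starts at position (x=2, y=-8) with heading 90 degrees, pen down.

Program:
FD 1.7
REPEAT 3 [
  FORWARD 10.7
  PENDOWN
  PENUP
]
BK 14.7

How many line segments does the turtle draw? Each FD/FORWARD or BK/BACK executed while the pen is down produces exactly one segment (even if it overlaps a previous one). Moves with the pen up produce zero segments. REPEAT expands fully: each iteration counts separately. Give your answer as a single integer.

Answer: 2

Derivation:
Executing turtle program step by step:
Start: pos=(2,-8), heading=90, pen down
FD 1.7: (2,-8) -> (2,-6.3) [heading=90, draw]
REPEAT 3 [
  -- iteration 1/3 --
  FD 10.7: (2,-6.3) -> (2,4.4) [heading=90, draw]
  PD: pen down
  PU: pen up
  -- iteration 2/3 --
  FD 10.7: (2,4.4) -> (2,15.1) [heading=90, move]
  PD: pen down
  PU: pen up
  -- iteration 3/3 --
  FD 10.7: (2,15.1) -> (2,25.8) [heading=90, move]
  PD: pen down
  PU: pen up
]
BK 14.7: (2,25.8) -> (2,11.1) [heading=90, move]
Final: pos=(2,11.1), heading=90, 2 segment(s) drawn
Segments drawn: 2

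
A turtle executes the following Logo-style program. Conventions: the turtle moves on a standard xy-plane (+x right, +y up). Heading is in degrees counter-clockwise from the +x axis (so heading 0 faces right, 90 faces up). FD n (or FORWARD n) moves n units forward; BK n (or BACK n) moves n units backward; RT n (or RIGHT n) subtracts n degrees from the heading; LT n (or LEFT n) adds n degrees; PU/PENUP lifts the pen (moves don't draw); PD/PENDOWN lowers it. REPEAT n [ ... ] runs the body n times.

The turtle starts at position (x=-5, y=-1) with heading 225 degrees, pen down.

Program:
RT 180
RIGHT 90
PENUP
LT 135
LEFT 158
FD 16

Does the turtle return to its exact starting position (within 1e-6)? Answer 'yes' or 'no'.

Executing turtle program step by step:
Start: pos=(-5,-1), heading=225, pen down
RT 180: heading 225 -> 45
RT 90: heading 45 -> 315
PU: pen up
LT 135: heading 315 -> 90
LT 158: heading 90 -> 248
FD 16: (-5,-1) -> (-10.994,-15.835) [heading=248, move]
Final: pos=(-10.994,-15.835), heading=248, 0 segment(s) drawn

Start position: (-5, -1)
Final position: (-10.994, -15.835)
Distance = 16; >= 1e-6 -> NOT closed

Answer: no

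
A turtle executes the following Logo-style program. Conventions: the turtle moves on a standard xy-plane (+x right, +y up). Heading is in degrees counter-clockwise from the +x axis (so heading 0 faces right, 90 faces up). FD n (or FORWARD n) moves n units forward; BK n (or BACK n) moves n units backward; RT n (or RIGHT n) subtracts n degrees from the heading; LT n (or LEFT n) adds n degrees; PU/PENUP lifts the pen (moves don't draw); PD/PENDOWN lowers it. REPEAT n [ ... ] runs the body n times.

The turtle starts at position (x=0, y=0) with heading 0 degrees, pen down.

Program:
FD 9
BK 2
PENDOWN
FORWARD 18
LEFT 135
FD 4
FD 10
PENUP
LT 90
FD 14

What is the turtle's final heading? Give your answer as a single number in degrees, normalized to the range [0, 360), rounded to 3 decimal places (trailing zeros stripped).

Executing turtle program step by step:
Start: pos=(0,0), heading=0, pen down
FD 9: (0,0) -> (9,0) [heading=0, draw]
BK 2: (9,0) -> (7,0) [heading=0, draw]
PD: pen down
FD 18: (7,0) -> (25,0) [heading=0, draw]
LT 135: heading 0 -> 135
FD 4: (25,0) -> (22.172,2.828) [heading=135, draw]
FD 10: (22.172,2.828) -> (15.101,9.899) [heading=135, draw]
PU: pen up
LT 90: heading 135 -> 225
FD 14: (15.101,9.899) -> (5.201,0) [heading=225, move]
Final: pos=(5.201,0), heading=225, 5 segment(s) drawn

Answer: 225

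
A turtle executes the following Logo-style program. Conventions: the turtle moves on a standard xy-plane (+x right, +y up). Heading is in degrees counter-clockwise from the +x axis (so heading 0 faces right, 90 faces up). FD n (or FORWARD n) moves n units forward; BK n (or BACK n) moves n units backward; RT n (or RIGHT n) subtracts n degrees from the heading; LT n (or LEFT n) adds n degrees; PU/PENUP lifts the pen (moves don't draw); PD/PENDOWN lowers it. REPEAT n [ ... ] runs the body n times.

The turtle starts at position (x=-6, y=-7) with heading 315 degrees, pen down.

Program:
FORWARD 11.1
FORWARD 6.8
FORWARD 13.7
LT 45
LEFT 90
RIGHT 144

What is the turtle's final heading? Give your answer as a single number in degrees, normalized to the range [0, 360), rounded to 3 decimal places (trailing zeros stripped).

Executing turtle program step by step:
Start: pos=(-6,-7), heading=315, pen down
FD 11.1: (-6,-7) -> (1.849,-14.849) [heading=315, draw]
FD 6.8: (1.849,-14.849) -> (6.657,-19.657) [heading=315, draw]
FD 13.7: (6.657,-19.657) -> (16.345,-29.345) [heading=315, draw]
LT 45: heading 315 -> 0
LT 90: heading 0 -> 90
RT 144: heading 90 -> 306
Final: pos=(16.345,-29.345), heading=306, 3 segment(s) drawn

Answer: 306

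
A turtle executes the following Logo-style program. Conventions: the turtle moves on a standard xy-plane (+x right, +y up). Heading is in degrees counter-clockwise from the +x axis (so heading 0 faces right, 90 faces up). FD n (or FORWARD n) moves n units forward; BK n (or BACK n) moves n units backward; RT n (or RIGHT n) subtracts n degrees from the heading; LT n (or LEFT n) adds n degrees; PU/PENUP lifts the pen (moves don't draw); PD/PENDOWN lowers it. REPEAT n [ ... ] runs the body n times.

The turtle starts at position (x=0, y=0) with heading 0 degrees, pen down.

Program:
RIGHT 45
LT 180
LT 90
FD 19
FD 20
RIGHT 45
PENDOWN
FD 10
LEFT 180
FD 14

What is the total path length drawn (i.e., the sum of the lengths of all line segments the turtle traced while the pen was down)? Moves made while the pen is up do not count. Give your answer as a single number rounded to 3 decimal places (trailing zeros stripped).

Answer: 63

Derivation:
Executing turtle program step by step:
Start: pos=(0,0), heading=0, pen down
RT 45: heading 0 -> 315
LT 180: heading 315 -> 135
LT 90: heading 135 -> 225
FD 19: (0,0) -> (-13.435,-13.435) [heading=225, draw]
FD 20: (-13.435,-13.435) -> (-27.577,-27.577) [heading=225, draw]
RT 45: heading 225 -> 180
PD: pen down
FD 10: (-27.577,-27.577) -> (-37.577,-27.577) [heading=180, draw]
LT 180: heading 180 -> 0
FD 14: (-37.577,-27.577) -> (-23.577,-27.577) [heading=0, draw]
Final: pos=(-23.577,-27.577), heading=0, 4 segment(s) drawn

Segment lengths:
  seg 1: (0,0) -> (-13.435,-13.435), length = 19
  seg 2: (-13.435,-13.435) -> (-27.577,-27.577), length = 20
  seg 3: (-27.577,-27.577) -> (-37.577,-27.577), length = 10
  seg 4: (-37.577,-27.577) -> (-23.577,-27.577), length = 14
Total = 63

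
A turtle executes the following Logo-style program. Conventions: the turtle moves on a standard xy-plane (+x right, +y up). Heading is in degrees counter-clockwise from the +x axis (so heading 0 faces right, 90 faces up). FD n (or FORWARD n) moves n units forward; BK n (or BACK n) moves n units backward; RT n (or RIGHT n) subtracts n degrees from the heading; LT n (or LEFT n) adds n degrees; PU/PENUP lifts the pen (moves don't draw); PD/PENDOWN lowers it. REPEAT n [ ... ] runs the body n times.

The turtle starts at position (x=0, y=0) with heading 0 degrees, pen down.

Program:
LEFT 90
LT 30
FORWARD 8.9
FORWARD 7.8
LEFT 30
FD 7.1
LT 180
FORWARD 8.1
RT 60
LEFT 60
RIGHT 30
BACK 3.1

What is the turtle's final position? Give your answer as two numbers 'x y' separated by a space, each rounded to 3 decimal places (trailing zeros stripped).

Executing turtle program step by step:
Start: pos=(0,0), heading=0, pen down
LT 90: heading 0 -> 90
LT 30: heading 90 -> 120
FD 8.9: (0,0) -> (-4.45,7.708) [heading=120, draw]
FD 7.8: (-4.45,7.708) -> (-8.35,14.463) [heading=120, draw]
LT 30: heading 120 -> 150
FD 7.1: (-8.35,14.463) -> (-14.499,18.013) [heading=150, draw]
LT 180: heading 150 -> 330
FD 8.1: (-14.499,18.013) -> (-7.484,13.963) [heading=330, draw]
RT 60: heading 330 -> 270
LT 60: heading 270 -> 330
RT 30: heading 330 -> 300
BK 3.1: (-7.484,13.963) -> (-9.034,16.647) [heading=300, draw]
Final: pos=(-9.034,16.647), heading=300, 5 segment(s) drawn

Answer: -9.034 16.647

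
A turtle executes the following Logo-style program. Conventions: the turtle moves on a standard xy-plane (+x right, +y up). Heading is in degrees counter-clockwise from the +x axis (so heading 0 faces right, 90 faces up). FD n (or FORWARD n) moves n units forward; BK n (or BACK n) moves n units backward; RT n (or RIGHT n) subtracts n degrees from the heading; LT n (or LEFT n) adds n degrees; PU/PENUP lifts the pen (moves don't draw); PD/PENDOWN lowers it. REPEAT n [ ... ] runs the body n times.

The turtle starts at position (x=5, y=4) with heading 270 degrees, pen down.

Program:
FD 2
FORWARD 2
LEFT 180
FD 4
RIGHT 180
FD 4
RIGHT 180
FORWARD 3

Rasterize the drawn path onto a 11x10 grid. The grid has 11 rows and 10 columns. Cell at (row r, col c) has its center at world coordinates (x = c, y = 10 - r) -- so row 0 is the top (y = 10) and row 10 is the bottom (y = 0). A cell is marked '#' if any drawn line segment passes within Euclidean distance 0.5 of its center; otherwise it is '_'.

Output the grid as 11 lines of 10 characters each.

Answer: __________
__________
__________
__________
__________
__________
_____#____
_____#____
_____#____
_____#____
_____#____

Derivation:
Segment 0: (5,4) -> (5,2)
Segment 1: (5,2) -> (5,0)
Segment 2: (5,0) -> (5,4)
Segment 3: (5,4) -> (5,0)
Segment 4: (5,0) -> (5,3)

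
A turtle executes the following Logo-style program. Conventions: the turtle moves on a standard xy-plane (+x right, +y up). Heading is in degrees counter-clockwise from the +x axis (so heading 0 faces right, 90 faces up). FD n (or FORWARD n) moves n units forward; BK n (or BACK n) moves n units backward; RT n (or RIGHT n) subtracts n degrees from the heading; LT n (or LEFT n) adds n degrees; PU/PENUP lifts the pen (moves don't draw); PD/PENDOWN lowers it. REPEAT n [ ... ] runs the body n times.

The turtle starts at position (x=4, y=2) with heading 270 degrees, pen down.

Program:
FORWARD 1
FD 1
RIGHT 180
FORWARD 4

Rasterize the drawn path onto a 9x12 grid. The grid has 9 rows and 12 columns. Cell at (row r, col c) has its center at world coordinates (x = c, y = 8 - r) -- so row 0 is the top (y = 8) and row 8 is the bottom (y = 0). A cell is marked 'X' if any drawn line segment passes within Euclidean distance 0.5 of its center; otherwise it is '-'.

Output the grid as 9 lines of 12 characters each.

Answer: ------------
------------
------------
------------
----X-------
----X-------
----X-------
----X-------
----X-------

Derivation:
Segment 0: (4,2) -> (4,1)
Segment 1: (4,1) -> (4,0)
Segment 2: (4,0) -> (4,4)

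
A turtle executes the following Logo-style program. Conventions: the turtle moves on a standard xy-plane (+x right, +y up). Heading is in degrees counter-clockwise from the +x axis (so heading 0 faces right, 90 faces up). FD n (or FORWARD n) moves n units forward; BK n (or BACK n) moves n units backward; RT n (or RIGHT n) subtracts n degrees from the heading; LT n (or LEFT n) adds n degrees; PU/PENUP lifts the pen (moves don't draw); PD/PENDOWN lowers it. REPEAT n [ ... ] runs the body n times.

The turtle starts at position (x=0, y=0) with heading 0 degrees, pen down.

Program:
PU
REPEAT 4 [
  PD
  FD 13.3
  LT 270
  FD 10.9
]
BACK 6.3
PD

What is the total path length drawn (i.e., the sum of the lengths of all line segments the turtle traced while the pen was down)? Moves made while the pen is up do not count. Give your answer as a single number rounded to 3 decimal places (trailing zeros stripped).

Answer: 103.1

Derivation:
Executing turtle program step by step:
Start: pos=(0,0), heading=0, pen down
PU: pen up
REPEAT 4 [
  -- iteration 1/4 --
  PD: pen down
  FD 13.3: (0,0) -> (13.3,0) [heading=0, draw]
  LT 270: heading 0 -> 270
  FD 10.9: (13.3,0) -> (13.3,-10.9) [heading=270, draw]
  -- iteration 2/4 --
  PD: pen down
  FD 13.3: (13.3,-10.9) -> (13.3,-24.2) [heading=270, draw]
  LT 270: heading 270 -> 180
  FD 10.9: (13.3,-24.2) -> (2.4,-24.2) [heading=180, draw]
  -- iteration 3/4 --
  PD: pen down
  FD 13.3: (2.4,-24.2) -> (-10.9,-24.2) [heading=180, draw]
  LT 270: heading 180 -> 90
  FD 10.9: (-10.9,-24.2) -> (-10.9,-13.3) [heading=90, draw]
  -- iteration 4/4 --
  PD: pen down
  FD 13.3: (-10.9,-13.3) -> (-10.9,0) [heading=90, draw]
  LT 270: heading 90 -> 0
  FD 10.9: (-10.9,0) -> (0,0) [heading=0, draw]
]
BK 6.3: (0,0) -> (-6.3,0) [heading=0, draw]
PD: pen down
Final: pos=(-6.3,0), heading=0, 9 segment(s) drawn

Segment lengths:
  seg 1: (0,0) -> (13.3,0), length = 13.3
  seg 2: (13.3,0) -> (13.3,-10.9), length = 10.9
  seg 3: (13.3,-10.9) -> (13.3,-24.2), length = 13.3
  seg 4: (13.3,-24.2) -> (2.4,-24.2), length = 10.9
  seg 5: (2.4,-24.2) -> (-10.9,-24.2), length = 13.3
  seg 6: (-10.9,-24.2) -> (-10.9,-13.3), length = 10.9
  seg 7: (-10.9,-13.3) -> (-10.9,0), length = 13.3
  seg 8: (-10.9,0) -> (0,0), length = 10.9
  seg 9: (0,0) -> (-6.3,0), length = 6.3
Total = 103.1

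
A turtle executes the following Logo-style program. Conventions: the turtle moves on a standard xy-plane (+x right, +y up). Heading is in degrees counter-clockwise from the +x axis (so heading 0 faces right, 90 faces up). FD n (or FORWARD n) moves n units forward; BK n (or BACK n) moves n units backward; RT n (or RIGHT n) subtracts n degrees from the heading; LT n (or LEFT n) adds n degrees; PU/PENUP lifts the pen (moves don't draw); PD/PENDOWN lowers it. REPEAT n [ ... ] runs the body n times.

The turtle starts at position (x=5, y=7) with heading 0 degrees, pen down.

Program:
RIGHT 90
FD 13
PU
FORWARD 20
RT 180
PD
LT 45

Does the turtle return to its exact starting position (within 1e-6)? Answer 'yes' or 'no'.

Executing turtle program step by step:
Start: pos=(5,7), heading=0, pen down
RT 90: heading 0 -> 270
FD 13: (5,7) -> (5,-6) [heading=270, draw]
PU: pen up
FD 20: (5,-6) -> (5,-26) [heading=270, move]
RT 180: heading 270 -> 90
PD: pen down
LT 45: heading 90 -> 135
Final: pos=(5,-26), heading=135, 1 segment(s) drawn

Start position: (5, 7)
Final position: (5, -26)
Distance = 33; >= 1e-6 -> NOT closed

Answer: no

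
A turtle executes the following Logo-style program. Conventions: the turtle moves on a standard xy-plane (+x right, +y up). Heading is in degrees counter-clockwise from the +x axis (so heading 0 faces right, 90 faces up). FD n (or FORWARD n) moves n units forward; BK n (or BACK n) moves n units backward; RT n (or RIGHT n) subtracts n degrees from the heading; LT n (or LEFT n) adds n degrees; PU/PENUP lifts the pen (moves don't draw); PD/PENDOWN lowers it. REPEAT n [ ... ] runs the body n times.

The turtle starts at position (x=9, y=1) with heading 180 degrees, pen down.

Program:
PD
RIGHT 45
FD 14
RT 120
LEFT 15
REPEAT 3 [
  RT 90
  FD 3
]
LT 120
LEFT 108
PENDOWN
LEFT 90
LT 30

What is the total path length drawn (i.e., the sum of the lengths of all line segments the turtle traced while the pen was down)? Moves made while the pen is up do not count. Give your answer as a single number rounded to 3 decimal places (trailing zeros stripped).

Executing turtle program step by step:
Start: pos=(9,1), heading=180, pen down
PD: pen down
RT 45: heading 180 -> 135
FD 14: (9,1) -> (-0.899,10.899) [heading=135, draw]
RT 120: heading 135 -> 15
LT 15: heading 15 -> 30
REPEAT 3 [
  -- iteration 1/3 --
  RT 90: heading 30 -> 300
  FD 3: (-0.899,10.899) -> (0.601,8.301) [heading=300, draw]
  -- iteration 2/3 --
  RT 90: heading 300 -> 210
  FD 3: (0.601,8.301) -> (-1.998,6.801) [heading=210, draw]
  -- iteration 3/3 --
  RT 90: heading 210 -> 120
  FD 3: (-1.998,6.801) -> (-3.498,9.399) [heading=120, draw]
]
LT 120: heading 120 -> 240
LT 108: heading 240 -> 348
PD: pen down
LT 90: heading 348 -> 78
LT 30: heading 78 -> 108
Final: pos=(-3.498,9.399), heading=108, 4 segment(s) drawn

Segment lengths:
  seg 1: (9,1) -> (-0.899,10.899), length = 14
  seg 2: (-0.899,10.899) -> (0.601,8.301), length = 3
  seg 3: (0.601,8.301) -> (-1.998,6.801), length = 3
  seg 4: (-1.998,6.801) -> (-3.498,9.399), length = 3
Total = 23

Answer: 23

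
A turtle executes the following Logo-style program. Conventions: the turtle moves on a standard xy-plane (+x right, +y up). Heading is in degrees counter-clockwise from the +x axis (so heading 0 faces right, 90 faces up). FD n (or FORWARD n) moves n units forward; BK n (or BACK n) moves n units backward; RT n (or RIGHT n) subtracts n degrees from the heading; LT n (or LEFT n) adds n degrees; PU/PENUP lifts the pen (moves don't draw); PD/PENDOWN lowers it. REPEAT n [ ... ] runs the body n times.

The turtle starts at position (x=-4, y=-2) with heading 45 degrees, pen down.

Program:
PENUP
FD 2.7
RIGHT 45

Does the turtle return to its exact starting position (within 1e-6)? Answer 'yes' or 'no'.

Answer: no

Derivation:
Executing turtle program step by step:
Start: pos=(-4,-2), heading=45, pen down
PU: pen up
FD 2.7: (-4,-2) -> (-2.091,-0.091) [heading=45, move]
RT 45: heading 45 -> 0
Final: pos=(-2.091,-0.091), heading=0, 0 segment(s) drawn

Start position: (-4, -2)
Final position: (-2.091, -0.091)
Distance = 2.7; >= 1e-6 -> NOT closed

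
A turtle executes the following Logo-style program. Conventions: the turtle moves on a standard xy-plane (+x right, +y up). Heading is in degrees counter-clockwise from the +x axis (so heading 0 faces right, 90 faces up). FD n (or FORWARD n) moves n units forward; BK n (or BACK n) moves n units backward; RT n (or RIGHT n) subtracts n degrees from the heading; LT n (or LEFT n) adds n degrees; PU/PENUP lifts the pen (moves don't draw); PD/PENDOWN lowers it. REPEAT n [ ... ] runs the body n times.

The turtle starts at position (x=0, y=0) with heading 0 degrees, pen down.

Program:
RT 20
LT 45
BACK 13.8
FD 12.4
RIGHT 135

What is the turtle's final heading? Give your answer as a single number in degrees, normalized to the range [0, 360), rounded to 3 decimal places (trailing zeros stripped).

Executing turtle program step by step:
Start: pos=(0,0), heading=0, pen down
RT 20: heading 0 -> 340
LT 45: heading 340 -> 25
BK 13.8: (0,0) -> (-12.507,-5.832) [heading=25, draw]
FD 12.4: (-12.507,-5.832) -> (-1.269,-0.592) [heading=25, draw]
RT 135: heading 25 -> 250
Final: pos=(-1.269,-0.592), heading=250, 2 segment(s) drawn

Answer: 250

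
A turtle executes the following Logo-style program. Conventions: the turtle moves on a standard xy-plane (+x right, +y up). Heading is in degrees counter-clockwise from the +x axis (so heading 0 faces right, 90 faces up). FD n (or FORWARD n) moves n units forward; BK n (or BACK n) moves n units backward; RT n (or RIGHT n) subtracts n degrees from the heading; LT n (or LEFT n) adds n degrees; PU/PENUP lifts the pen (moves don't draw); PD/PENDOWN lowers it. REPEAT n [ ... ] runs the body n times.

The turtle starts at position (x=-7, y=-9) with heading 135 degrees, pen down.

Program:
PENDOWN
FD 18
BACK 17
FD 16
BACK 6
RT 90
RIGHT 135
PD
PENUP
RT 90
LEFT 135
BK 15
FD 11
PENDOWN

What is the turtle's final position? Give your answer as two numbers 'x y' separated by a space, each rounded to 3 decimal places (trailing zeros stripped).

Answer: -17.607 1.607

Derivation:
Executing turtle program step by step:
Start: pos=(-7,-9), heading=135, pen down
PD: pen down
FD 18: (-7,-9) -> (-19.728,3.728) [heading=135, draw]
BK 17: (-19.728,3.728) -> (-7.707,-8.293) [heading=135, draw]
FD 16: (-7.707,-8.293) -> (-19.021,3.021) [heading=135, draw]
BK 6: (-19.021,3.021) -> (-14.778,-1.222) [heading=135, draw]
RT 90: heading 135 -> 45
RT 135: heading 45 -> 270
PD: pen down
PU: pen up
RT 90: heading 270 -> 180
LT 135: heading 180 -> 315
BK 15: (-14.778,-1.222) -> (-25.385,9.385) [heading=315, move]
FD 11: (-25.385,9.385) -> (-17.607,1.607) [heading=315, move]
PD: pen down
Final: pos=(-17.607,1.607), heading=315, 4 segment(s) drawn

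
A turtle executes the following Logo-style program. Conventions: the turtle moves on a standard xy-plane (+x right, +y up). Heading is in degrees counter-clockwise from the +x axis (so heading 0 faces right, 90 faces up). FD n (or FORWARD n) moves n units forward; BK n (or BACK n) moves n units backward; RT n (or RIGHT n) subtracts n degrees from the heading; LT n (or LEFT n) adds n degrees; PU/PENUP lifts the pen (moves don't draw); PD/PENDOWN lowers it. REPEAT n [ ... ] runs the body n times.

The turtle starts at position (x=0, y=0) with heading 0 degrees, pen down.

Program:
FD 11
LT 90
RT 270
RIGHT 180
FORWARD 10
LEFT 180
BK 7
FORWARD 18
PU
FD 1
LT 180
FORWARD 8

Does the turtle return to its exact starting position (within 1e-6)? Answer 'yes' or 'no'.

Answer: no

Derivation:
Executing turtle program step by step:
Start: pos=(0,0), heading=0, pen down
FD 11: (0,0) -> (11,0) [heading=0, draw]
LT 90: heading 0 -> 90
RT 270: heading 90 -> 180
RT 180: heading 180 -> 0
FD 10: (11,0) -> (21,0) [heading=0, draw]
LT 180: heading 0 -> 180
BK 7: (21,0) -> (28,0) [heading=180, draw]
FD 18: (28,0) -> (10,0) [heading=180, draw]
PU: pen up
FD 1: (10,0) -> (9,0) [heading=180, move]
LT 180: heading 180 -> 0
FD 8: (9,0) -> (17,0) [heading=0, move]
Final: pos=(17,0), heading=0, 4 segment(s) drawn

Start position: (0, 0)
Final position: (17, 0)
Distance = 17; >= 1e-6 -> NOT closed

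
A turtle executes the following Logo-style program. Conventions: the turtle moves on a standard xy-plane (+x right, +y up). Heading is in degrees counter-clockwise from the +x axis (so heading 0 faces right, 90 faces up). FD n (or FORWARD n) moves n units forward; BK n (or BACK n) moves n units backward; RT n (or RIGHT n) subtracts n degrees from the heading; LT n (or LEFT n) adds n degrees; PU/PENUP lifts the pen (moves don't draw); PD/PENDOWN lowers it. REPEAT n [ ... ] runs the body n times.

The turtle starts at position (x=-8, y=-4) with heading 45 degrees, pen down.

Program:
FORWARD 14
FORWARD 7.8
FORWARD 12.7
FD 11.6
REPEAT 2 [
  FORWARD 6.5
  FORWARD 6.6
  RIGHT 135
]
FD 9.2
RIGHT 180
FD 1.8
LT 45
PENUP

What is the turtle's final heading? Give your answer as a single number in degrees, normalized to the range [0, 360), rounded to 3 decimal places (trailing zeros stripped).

Answer: 0

Derivation:
Executing turtle program step by step:
Start: pos=(-8,-4), heading=45, pen down
FD 14: (-8,-4) -> (1.899,5.899) [heading=45, draw]
FD 7.8: (1.899,5.899) -> (7.415,11.415) [heading=45, draw]
FD 12.7: (7.415,11.415) -> (16.395,20.395) [heading=45, draw]
FD 11.6: (16.395,20.395) -> (24.598,28.598) [heading=45, draw]
REPEAT 2 [
  -- iteration 1/2 --
  FD 6.5: (24.598,28.598) -> (29.194,33.194) [heading=45, draw]
  FD 6.6: (29.194,33.194) -> (33.861,37.861) [heading=45, draw]
  RT 135: heading 45 -> 270
  -- iteration 2/2 --
  FD 6.5: (33.861,37.861) -> (33.861,31.361) [heading=270, draw]
  FD 6.6: (33.861,31.361) -> (33.861,24.761) [heading=270, draw]
  RT 135: heading 270 -> 135
]
FD 9.2: (33.861,24.761) -> (27.355,31.266) [heading=135, draw]
RT 180: heading 135 -> 315
FD 1.8: (27.355,31.266) -> (28.628,29.993) [heading=315, draw]
LT 45: heading 315 -> 0
PU: pen up
Final: pos=(28.628,29.993), heading=0, 10 segment(s) drawn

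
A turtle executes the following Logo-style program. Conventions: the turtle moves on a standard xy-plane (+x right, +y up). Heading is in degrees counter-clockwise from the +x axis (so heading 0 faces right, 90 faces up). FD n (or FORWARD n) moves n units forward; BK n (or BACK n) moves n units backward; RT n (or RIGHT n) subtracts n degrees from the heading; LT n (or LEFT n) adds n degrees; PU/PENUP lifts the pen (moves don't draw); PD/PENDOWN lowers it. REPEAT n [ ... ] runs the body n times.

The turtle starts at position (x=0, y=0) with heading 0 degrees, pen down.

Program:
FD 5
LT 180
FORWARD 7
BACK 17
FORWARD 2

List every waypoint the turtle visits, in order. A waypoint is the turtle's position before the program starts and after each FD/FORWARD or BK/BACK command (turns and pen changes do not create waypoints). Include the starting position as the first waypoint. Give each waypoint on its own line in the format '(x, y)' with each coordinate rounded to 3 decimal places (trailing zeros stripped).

Executing turtle program step by step:
Start: pos=(0,0), heading=0, pen down
FD 5: (0,0) -> (5,0) [heading=0, draw]
LT 180: heading 0 -> 180
FD 7: (5,0) -> (-2,0) [heading=180, draw]
BK 17: (-2,0) -> (15,0) [heading=180, draw]
FD 2: (15,0) -> (13,0) [heading=180, draw]
Final: pos=(13,0), heading=180, 4 segment(s) drawn
Waypoints (5 total):
(0, 0)
(5, 0)
(-2, 0)
(15, 0)
(13, 0)

Answer: (0, 0)
(5, 0)
(-2, 0)
(15, 0)
(13, 0)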